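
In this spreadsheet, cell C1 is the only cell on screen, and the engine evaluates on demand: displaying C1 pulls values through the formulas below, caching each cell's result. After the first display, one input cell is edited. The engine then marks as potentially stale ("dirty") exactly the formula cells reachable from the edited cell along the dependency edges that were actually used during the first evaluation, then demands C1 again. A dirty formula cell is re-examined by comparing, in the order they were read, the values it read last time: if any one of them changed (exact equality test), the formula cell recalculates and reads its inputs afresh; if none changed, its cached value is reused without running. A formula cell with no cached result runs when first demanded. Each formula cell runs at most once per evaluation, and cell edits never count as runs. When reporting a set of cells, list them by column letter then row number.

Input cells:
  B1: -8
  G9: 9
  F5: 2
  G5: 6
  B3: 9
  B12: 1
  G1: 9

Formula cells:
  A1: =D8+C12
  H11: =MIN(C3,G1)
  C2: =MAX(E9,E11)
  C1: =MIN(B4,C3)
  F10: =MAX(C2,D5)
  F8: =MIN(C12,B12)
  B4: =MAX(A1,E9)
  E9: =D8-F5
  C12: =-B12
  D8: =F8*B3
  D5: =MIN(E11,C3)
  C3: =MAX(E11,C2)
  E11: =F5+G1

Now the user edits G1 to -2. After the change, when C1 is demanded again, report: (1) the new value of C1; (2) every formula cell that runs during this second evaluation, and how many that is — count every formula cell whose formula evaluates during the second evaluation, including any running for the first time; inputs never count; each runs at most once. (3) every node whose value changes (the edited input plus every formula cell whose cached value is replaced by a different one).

C1 now evaluates to -10.
Run set: C1, C2, C3, E11 (4 run).
Changed values: C2, C3, E11, G1.

Initial pass — values computed on the first demand:
  C12 = -(1) = -1
  E11 = 2 + 9 = 11
  F8 = MIN(-1, 1) = -1
  D8 = -1 * 9 = -9
  A1 = -9 + -1 = -10
  E9 = -9 - 2 = -11
  B4 = MAX(-10, -11) = -10
  C2 = MAX(-11, 11) = 11
  C3 = MAX(11, 11) = 11
  C1 = MIN(-10, 11) = -10

Second demand — change propagation:
  E11: re-runs because G1 9->-2; new result 0.
  C2: re-runs because E11 11->0; new result 0.
  C3: re-runs because E11 11->0; C2 11->0; new result 0.
  C1: re-runs because C3 11->0; new result -10 (unchanged).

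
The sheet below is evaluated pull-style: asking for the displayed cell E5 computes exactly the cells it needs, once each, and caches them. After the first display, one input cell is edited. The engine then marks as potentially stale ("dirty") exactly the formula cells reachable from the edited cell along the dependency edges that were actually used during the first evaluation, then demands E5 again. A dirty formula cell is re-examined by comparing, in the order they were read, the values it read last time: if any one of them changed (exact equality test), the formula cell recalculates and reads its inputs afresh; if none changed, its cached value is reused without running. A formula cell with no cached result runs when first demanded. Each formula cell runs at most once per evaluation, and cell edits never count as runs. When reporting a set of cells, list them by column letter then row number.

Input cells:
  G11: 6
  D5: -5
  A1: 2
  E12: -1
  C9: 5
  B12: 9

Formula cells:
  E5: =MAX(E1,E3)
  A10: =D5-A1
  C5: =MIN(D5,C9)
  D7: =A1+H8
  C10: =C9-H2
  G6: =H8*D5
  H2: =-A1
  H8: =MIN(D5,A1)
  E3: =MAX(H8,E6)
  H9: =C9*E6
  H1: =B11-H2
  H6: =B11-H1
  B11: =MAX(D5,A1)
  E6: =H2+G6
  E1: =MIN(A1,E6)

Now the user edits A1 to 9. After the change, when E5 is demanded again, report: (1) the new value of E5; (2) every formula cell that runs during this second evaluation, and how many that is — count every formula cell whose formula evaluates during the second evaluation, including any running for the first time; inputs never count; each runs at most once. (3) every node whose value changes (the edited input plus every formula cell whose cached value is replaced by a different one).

Demanding E5 again yields 16.
6 formula cells run: E1, E3, E5, E6, H2, H8.
The nodes whose values change: A1, E1, E3, E5, E6, H2.
Note where the cutoff bites: G6 is checked, finds nothing changed, and keeps its cache.

First demand of the output computes:
  H2 = -(2) = -2
  H8 = MIN(-5, 2) = -5
  G6 = -5 * -5 = 25
  E6 = -2 + 25 = 23
  E1 = MIN(2, 23) = 2
  E3 = MAX(-5, 23) = 23
  E5 = MAX(2, 23) = 23

After the edit, cleaning proceeds:
  H2: a read changed (A1 2->9) — executes, giving -9.
  H8: a read changed (A1 2->9) — executes, giving -5 — identical to its old value.
  G6: dirty, but its reads are unchanged (H8 unchanged, D5 unchanged); cached 25 stands.
  E6: a read changed (H2 -2->-9) — executes, giving 16.
  E1: a read changed (A1 2->9; E6 23->16) — executes, giving 9.
  E3: a read changed (E6 23->16) — executes, giving 16.
  E5: a read changed (E1 2->9; E3 23->16) — executes, giving 16.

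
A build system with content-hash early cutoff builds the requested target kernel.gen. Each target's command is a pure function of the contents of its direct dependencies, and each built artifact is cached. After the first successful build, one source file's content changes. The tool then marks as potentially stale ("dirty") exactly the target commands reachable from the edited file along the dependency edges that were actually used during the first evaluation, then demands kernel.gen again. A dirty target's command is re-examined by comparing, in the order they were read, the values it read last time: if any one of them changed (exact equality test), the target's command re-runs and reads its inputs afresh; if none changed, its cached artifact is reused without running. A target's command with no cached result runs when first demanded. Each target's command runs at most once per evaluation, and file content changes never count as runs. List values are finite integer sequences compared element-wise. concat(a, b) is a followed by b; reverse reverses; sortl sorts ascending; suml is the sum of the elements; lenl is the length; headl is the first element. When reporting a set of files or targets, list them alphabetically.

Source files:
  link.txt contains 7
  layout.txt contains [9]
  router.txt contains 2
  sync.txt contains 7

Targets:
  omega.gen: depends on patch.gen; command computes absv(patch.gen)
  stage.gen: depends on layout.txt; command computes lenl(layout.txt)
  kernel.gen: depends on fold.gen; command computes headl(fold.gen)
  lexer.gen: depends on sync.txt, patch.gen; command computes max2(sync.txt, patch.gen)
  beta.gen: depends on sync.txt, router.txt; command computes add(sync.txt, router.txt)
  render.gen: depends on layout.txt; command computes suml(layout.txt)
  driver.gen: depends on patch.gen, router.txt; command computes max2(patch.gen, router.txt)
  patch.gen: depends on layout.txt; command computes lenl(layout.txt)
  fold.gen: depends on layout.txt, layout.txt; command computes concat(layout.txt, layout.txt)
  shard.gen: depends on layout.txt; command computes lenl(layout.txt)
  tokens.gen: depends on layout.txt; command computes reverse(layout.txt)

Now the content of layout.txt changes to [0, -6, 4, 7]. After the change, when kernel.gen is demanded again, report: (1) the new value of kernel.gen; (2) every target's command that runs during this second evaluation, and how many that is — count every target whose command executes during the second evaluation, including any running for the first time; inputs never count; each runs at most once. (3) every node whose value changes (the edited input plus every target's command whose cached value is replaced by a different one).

First evaluation (everything demanded from the output):
  fold.gen = concat([9], [9]) = [9, 9]
  kernel.gen = headl([9, 9]) = 9

Propagation after the edit:
  fold.gen: runs — layout.txt [9]->[0, -6, 4, 7]; layout.txt [9]->[0, -6, 4, 7]; result [0, -6, 4, 7, 0, -6, 4, 7].
  kernel.gen: runs — fold.gen [9, 9]->[0, -6, 4, 7, 0, -6, 4, 7]; result 0.

New value of kernel.gen: 0.
Target commands that run: fold.gen, kernel.gen — 2 in total.
Values that change: fold.gen, kernel.gen, layout.txt.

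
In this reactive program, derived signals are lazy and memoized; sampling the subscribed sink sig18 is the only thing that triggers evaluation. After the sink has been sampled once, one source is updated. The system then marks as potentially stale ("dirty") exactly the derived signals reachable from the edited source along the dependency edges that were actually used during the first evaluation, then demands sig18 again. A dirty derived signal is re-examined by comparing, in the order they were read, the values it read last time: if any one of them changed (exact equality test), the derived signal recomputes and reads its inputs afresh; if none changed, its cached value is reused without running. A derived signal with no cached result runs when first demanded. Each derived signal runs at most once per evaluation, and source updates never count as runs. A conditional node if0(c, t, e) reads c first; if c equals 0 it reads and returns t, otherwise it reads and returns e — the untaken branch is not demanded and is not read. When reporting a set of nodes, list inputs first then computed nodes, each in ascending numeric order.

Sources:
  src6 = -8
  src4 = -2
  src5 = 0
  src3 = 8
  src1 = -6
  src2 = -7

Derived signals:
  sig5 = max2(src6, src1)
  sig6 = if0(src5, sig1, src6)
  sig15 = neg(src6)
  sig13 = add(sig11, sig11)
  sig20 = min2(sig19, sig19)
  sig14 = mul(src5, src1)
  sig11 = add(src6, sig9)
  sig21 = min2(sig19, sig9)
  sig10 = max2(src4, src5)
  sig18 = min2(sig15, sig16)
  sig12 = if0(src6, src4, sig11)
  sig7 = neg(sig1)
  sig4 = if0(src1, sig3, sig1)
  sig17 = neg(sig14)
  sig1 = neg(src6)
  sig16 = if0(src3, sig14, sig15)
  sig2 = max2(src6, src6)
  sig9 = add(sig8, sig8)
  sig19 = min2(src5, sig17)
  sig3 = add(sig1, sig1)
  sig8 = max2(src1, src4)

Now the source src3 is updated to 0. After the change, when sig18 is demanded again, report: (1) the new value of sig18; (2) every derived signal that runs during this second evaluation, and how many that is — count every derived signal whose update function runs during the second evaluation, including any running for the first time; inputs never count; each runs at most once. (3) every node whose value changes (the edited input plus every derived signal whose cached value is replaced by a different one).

First demand of the output computes:
  sig15 = neg(-8) = 8
  sig16 = if0(src3=8 -> else branch sig15) = 8
  sig18 = min2(8, 8) = 8

After the edit, cleaning proceeds:
  sig14: had never run; runs now, result 0.
  sig16: a read changed (src3 8->0) — executes, giving 0.
  sig18: a read changed (sig16 8->0) — executes, giving 0.

Note the branch switch — sig14 had no cache and runs now for the first time.

Demanding sig18 again yields 0.
3 derived signals run: sig14, sig16, sig18.
The nodes whose values change: src3, sig16, sig18.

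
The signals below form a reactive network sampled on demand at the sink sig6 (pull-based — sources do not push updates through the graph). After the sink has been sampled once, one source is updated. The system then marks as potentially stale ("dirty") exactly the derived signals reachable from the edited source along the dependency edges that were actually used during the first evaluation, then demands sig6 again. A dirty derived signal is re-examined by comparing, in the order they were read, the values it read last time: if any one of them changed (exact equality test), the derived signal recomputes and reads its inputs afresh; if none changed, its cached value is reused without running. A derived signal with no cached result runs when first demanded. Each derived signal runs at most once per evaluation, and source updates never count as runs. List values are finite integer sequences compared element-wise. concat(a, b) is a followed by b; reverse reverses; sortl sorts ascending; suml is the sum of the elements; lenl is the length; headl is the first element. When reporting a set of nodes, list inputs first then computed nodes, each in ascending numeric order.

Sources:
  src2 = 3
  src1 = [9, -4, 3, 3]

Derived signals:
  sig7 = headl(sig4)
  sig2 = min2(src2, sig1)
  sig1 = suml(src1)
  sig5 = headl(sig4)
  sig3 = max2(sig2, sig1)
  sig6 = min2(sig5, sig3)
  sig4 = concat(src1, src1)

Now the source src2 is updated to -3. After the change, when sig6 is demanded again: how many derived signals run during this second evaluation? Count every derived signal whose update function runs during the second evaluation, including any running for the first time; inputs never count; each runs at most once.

Run set: sig2, sig3 (2 run).
The important point: sig3 recomputes to an identical value, and the output ends up unchanged.

Initial pass — values computed on the first demand:
  sig1 = suml([9, -4, 3, 3]) = 11
  sig2 = min2(3, 11) = 3
  sig3 = max2(3, 11) = 11
  sig4 = concat([9, -4, 3, 3], [9, -4, 3, 3]) = [9, -4, 3, 3, 9, -4, 3, 3]
  sig5 = headl([9, -4, 3, 3, 9, -4, 3, 3]) = 9
  sig6 = min2(9, 11) = 9

Second demand — change propagation:
  sig2: re-runs because src2 3->-3; new result -3.
  sig3: re-runs because sig2 3->-3; new result 11 (unchanged).
  sig6: re-examined; everything it read last time is the same (sig5 unchanged, sig3 unchanged) — cache 9 kept, no run.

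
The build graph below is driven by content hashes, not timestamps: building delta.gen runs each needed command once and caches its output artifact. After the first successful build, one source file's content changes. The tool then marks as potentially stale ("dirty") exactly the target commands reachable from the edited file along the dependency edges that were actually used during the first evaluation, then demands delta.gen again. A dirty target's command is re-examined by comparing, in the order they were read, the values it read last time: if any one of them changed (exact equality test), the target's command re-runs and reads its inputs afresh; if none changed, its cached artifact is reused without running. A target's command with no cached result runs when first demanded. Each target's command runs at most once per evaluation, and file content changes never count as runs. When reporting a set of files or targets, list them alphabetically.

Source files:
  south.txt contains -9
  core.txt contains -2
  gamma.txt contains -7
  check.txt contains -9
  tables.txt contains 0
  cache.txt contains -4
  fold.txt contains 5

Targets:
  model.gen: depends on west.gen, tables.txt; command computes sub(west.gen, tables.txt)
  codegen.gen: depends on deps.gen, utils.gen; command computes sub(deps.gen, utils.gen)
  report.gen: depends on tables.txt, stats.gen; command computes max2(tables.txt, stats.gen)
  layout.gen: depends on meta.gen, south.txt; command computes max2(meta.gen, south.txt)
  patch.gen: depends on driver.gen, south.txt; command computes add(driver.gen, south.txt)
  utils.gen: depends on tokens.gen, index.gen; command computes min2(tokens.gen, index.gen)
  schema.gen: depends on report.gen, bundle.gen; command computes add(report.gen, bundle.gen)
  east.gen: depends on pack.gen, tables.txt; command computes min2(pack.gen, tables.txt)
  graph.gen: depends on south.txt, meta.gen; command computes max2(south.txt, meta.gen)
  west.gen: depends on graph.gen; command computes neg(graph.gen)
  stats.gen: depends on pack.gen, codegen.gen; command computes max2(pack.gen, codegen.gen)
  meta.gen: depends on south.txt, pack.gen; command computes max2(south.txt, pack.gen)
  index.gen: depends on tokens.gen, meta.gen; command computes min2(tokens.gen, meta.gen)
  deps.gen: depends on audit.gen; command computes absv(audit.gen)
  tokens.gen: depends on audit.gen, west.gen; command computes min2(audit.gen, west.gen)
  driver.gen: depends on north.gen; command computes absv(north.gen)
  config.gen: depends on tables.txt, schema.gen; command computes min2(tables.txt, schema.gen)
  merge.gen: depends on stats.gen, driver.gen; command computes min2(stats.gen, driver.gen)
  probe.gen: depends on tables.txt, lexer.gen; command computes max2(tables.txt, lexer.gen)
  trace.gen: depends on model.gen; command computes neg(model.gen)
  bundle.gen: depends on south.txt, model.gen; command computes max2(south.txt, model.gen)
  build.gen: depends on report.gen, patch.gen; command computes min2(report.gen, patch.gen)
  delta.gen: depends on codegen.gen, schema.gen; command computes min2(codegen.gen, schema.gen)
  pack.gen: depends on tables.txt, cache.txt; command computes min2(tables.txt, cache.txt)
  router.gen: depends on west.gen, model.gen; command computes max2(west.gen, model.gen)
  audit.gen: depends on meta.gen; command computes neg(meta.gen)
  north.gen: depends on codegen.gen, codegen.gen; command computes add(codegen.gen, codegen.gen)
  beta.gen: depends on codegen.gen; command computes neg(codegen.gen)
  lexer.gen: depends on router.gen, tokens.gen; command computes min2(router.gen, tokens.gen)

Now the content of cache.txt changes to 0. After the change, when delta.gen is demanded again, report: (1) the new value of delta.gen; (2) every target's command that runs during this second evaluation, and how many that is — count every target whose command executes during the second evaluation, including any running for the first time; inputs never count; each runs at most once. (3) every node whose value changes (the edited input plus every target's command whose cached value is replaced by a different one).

Initial pass — values computed on the first demand:
  pack.gen = min2(0, -4) = -4
  meta.gen = max2(-9, -4) = -4
  audit.gen = neg(-4) = 4
  deps.gen = absv(4) = 4
  graph.gen = max2(-9, -4) = -4
  west.gen = neg(-4) = 4
  model.gen = sub(4, 0) = 4
  bundle.gen = max2(-9, 4) = 4
  tokens.gen = min2(4, 4) = 4
  index.gen = min2(4, -4) = -4
  utils.gen = min2(4, -4) = -4
  codegen.gen = sub(4, -4) = 8
  stats.gen = max2(-4, 8) = 8
  report.gen = max2(0, 8) = 8
  schema.gen = add(8, 4) = 12
  delta.gen = min2(8, 12) = 8

Second demand — change propagation:
  pack.gen: re-runs because cache.txt -4->0; new result 0.
  meta.gen: re-runs because pack.gen -4->0; new result 0.
  audit.gen: re-runs because meta.gen -4->0; new result 0.
  deps.gen: re-runs because audit.gen 4->0; new result 0.
  graph.gen: re-runs because meta.gen -4->0; new result 0.
  west.gen: re-runs because graph.gen -4->0; new result 0.
  model.gen: re-runs because west.gen 4->0; new result 0.
  bundle.gen: re-runs because model.gen 4->0; new result 0.
  tokens.gen: re-runs because audit.gen 4->0; west.gen 4->0; new result 0.
  index.gen: re-runs because tokens.gen 4->0; meta.gen -4->0; new result 0.
  utils.gen: re-runs because tokens.gen 4->0; index.gen -4->0; new result 0.
  codegen.gen: re-runs because deps.gen 4->0; utils.gen -4->0; new result 0.
  stats.gen: re-runs because pack.gen -4->0; codegen.gen 8->0; new result 0.
  report.gen: re-runs because stats.gen 8->0; new result 0.
  schema.gen: re-runs because report.gen 8->0; bundle.gen 4->0; new result 0.
  delta.gen: re-runs because codegen.gen 8->0; schema.gen 12->0; new result 0.

delta.gen now evaluates to 0.
Run set: audit.gen, bundle.gen, codegen.gen, delta.gen, deps.gen, graph.gen, index.gen, meta.gen, model.gen, pack.gen, report.gen, schema.gen, stats.gen, tokens.gen, utils.gen, west.gen (16 run).
Changed values: audit.gen, bundle.gen, cache.txt, codegen.gen, delta.gen, deps.gen, graph.gen, index.gen, meta.gen, model.gen, pack.gen, report.gen, schema.gen, stats.gen, tokens.gen, utils.gen, west.gen.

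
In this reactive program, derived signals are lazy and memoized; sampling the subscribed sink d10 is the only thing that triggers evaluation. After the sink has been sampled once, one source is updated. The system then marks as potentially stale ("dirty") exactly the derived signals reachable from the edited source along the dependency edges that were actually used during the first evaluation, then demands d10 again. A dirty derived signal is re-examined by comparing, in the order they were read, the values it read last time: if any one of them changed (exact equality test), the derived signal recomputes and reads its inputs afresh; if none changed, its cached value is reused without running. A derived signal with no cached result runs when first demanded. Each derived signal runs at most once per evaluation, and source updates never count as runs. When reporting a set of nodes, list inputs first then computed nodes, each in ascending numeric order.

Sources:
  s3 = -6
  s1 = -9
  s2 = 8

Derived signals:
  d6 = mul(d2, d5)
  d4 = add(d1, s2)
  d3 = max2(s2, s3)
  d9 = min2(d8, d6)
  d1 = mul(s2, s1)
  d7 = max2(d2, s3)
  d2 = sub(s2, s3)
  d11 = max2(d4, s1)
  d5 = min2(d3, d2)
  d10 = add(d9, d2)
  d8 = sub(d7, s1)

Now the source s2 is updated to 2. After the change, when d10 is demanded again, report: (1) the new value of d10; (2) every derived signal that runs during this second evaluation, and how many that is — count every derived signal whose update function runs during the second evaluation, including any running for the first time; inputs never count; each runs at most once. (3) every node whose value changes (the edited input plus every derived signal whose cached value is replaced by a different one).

First demand of the output computes:
  d2 = sub(8, -6) = 14
  d3 = max2(8, -6) = 8
  d5 = min2(8, 14) = 8
  d6 = mul(14, 8) = 112
  d7 = max2(14, -6) = 14
  d8 = sub(14, -9) = 23
  d9 = min2(23, 112) = 23
  d10 = add(23, 14) = 37

After the edit, cleaning proceeds:
  d2: a read changed (s2 8->2) — executes, giving 8.
  d3: a read changed (s2 8->2) — executes, giving 2.
  d5: a read changed (d3 8->2; d2 14->8) — executes, giving 2.
  d6: a read changed (d2 14->8; d5 8->2) — executes, giving 16.
  d7: a read changed (d2 14->8) — executes, giving 8.
  d8: a read changed (d7 14->8) — executes, giving 17.
  d9: a read changed (d8 23->17; d6 112->16) — executes, giving 16.
  d10: a read changed (d9 23->16; d2 14->8) — executes, giving 24.

Demanding d10 again yields 24.
8 derived signals run: d2, d3, d5, d6, d7, d8, d9, d10.
The nodes whose values change: s2, d2, d3, d5, d6, d7, d8, d9, d10.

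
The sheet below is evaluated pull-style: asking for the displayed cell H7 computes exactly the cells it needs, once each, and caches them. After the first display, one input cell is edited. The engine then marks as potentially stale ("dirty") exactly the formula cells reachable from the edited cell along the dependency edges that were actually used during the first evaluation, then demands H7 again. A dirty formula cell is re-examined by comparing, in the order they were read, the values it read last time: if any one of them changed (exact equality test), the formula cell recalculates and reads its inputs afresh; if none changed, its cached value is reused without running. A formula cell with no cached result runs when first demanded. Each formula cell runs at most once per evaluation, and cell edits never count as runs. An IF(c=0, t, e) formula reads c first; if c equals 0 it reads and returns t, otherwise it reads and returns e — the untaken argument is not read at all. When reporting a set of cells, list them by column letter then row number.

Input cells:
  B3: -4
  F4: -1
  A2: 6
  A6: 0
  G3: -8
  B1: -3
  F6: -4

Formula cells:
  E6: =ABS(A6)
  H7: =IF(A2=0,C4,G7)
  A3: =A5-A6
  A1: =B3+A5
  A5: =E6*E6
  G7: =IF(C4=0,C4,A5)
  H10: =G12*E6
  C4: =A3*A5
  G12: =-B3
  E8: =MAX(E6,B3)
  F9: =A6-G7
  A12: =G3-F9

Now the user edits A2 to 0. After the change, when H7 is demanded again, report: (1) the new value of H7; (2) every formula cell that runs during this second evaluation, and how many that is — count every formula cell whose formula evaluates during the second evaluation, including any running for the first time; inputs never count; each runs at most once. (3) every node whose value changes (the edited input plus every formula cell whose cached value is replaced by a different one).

First demand of the output computes:
  E6 = ABS(0) = 0
  A5 = 0 * 0 = 0
  A3 = 0 - 0 = 0
  C4 = 0 * 0 = 0
  G7 = IF(C4=0: C4=0 -> then branch C4) = 0
  H7 = IF(A2=0: A2=6 -> else branch G7) = 0

After the edit, cleaning proceeds:
  H7: a read changed (A2 6->0) — executes, giving 0 — identical to its old value.

Demanding H7 again yields 0.
1 formula cells run: H7.
The nodes whose values change: A2.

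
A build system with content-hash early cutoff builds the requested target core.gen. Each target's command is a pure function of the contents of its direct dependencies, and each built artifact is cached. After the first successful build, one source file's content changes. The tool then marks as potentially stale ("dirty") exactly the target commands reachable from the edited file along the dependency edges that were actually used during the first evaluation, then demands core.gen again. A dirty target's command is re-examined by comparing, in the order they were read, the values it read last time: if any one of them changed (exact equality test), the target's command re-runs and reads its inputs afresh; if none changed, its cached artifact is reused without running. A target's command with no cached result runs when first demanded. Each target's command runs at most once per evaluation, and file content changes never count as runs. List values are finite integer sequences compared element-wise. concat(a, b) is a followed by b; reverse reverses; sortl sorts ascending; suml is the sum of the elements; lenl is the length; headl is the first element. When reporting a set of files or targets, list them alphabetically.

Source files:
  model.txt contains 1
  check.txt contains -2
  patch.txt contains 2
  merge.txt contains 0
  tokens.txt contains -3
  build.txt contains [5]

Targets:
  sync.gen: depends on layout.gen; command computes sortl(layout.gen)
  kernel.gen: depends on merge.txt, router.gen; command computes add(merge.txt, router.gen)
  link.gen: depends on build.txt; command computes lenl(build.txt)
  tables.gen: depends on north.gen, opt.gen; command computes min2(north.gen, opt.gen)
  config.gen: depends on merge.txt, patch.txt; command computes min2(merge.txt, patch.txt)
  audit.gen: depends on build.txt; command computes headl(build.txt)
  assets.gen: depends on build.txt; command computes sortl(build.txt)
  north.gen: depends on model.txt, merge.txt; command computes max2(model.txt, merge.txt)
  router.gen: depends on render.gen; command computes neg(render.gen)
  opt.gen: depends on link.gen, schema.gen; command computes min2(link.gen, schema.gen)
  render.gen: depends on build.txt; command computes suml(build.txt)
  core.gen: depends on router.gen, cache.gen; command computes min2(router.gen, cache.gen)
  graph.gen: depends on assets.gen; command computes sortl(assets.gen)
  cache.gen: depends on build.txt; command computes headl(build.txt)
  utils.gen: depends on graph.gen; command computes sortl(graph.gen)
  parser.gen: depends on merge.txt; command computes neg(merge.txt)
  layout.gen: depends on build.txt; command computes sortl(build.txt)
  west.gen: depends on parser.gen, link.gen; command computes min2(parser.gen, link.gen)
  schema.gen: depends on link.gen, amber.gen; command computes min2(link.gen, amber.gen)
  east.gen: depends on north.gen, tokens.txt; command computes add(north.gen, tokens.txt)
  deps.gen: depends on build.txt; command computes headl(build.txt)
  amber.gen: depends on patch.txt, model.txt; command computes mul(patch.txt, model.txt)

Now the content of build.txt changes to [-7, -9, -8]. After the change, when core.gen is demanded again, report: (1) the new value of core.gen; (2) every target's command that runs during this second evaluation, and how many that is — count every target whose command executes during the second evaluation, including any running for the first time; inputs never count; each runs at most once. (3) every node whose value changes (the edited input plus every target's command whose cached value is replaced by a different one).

First evaluation (everything demanded from the output):
  cache.gen = headl([5]) = 5
  render.gen = suml([5]) = 5
  router.gen = neg(5) = -5
  core.gen = min2(-5, 5) = -5

Propagation after the edit:
  cache.gen: runs — build.txt [5]->[-7, -9, -8]; result -7.
  render.gen: runs — build.txt [5]->[-7, -9, -8]; result -24.
  router.gen: runs — render.gen 5->-24; result 24.
  core.gen: runs — router.gen -5->24; cache.gen 5->-7; result -7.

New value of core.gen: -7.
Target commands that run: cache.gen, core.gen, render.gen, router.gen — 4 in total.
Values that change: build.txt, cache.gen, core.gen, render.gen, router.gen.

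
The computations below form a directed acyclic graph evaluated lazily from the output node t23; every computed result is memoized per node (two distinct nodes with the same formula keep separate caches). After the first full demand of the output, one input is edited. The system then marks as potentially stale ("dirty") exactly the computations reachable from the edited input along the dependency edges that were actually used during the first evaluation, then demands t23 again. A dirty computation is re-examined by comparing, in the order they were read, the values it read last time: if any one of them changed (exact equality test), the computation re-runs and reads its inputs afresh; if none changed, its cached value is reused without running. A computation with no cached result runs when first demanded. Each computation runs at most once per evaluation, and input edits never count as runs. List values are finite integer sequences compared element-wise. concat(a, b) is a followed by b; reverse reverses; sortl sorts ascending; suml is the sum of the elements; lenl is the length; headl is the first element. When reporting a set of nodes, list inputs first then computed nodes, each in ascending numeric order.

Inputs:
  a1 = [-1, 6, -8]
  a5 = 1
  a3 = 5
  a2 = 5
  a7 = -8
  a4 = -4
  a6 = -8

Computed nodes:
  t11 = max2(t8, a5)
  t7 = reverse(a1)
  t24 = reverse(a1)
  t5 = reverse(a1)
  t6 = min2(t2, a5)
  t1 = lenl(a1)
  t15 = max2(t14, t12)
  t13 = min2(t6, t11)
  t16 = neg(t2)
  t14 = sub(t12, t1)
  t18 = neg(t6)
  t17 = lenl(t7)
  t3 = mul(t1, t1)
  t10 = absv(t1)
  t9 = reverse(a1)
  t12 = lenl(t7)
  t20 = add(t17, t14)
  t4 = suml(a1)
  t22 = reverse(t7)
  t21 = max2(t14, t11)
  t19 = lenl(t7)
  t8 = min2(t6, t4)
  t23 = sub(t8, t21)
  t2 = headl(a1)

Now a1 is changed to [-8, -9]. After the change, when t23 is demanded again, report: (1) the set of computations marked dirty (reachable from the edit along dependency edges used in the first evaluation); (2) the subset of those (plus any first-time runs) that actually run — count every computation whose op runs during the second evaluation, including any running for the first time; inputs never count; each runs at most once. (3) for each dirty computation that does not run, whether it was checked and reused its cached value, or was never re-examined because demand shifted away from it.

The edit dirties: t1, t2, t4, t6, t7, t8, t11, t12, t14, t21, t23.
10 computations run: t1, t2, t4, t6, t7, t8, t11, t12, t14, t23.
Cache hits after checking: t21.
Note where the cutoff bites: t21 is checked, finds nothing changed, and keeps its cache.

First demand of the output computes:
  t1 = lenl([-1, 6, -8]) = 3
  t2 = headl([-1, 6, -8]) = -1
  t4 = suml([-1, 6, -8]) = -3
  t6 = min2(-1, 1) = -1
  t7 = reverse([-1, 6, -8]) = [-8, 6, -1]
  t8 = min2(-1, -3) = -3
  t11 = max2(-3, 1) = 1
  t12 = lenl([-8, 6, -1]) = 3
  t14 = sub(3, 3) = 0
  t21 = max2(0, 1) = 1
  t23 = sub(-3, 1) = -4

After the edit, cleaning proceeds:
  t1: a read changed (a1 [-1, 6, -8]->[-8, -9]) — executes, giving 2.
  t2: a read changed (a1 [-1, 6, -8]->[-8, -9]) — executes, giving -8.
  t4: a read changed (a1 [-1, 6, -8]->[-8, -9]) — executes, giving -17.
  t6: a read changed (t2 -1->-8) — executes, giving -8.
  t7: a read changed (a1 [-1, 6, -8]->[-8, -9]) — executes, giving [-9, -8].
  t8: a read changed (t6 -1->-8; t4 -3->-17) — executes, giving -17.
  t11: a read changed (t8 -3->-17) — executes, giving 1 — identical to its old value.
  t12: a read changed (t7 [-8, 6, -1]->[-9, -8]) — executes, giving 2.
  t14: a read changed (t12 3->2; t1 3->2) — executes, giving 0 — identical to its old value.
  t21: dirty, but its reads are unchanged (t14 unchanged, t11 unchanged); cached 1 stands.
  t23: a read changed (t8 -3->-17) — executes, giving -18.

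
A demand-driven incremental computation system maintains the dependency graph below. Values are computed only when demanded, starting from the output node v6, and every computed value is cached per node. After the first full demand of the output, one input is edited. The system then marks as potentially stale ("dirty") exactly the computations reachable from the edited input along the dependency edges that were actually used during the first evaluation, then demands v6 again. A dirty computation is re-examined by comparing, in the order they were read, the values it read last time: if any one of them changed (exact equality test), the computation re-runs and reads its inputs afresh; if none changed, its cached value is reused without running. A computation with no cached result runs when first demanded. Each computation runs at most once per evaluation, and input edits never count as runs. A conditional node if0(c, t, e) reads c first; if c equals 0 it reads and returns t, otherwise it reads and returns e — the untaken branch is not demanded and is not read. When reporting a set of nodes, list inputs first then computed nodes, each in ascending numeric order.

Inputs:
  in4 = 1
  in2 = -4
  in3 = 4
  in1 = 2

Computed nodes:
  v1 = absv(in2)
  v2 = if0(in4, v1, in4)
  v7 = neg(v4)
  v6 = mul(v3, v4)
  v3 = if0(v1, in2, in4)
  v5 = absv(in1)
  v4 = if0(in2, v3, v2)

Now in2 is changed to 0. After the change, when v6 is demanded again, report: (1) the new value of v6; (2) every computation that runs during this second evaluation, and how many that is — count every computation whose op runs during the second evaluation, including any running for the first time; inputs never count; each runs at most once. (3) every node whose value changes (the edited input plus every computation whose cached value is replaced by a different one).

New value of v6: 0.
Computations that run: v1, v3, v4, v6 — 4 in total.
Values that change: in2, v1, v3, v4, v6.

First evaluation (everything demanded from the output):
  v1 = absv(-4) = 4
  v2 = if0(in4=1 -> else branch in4) = 1
  v3 = if0(v1=4 -> else branch in4) = 1
  v4 = if0(in2=-4 -> else branch v2) = 1
  v6 = mul(1, 1) = 1

Propagation after the edit:
  v1: runs — in2 -4->0; result 0.
  v3: runs — v1 4->0; result 0.
  v4: runs — in2 -4->0; result 0.
  v6: runs — v3 1->0; v4 1->0; result 0.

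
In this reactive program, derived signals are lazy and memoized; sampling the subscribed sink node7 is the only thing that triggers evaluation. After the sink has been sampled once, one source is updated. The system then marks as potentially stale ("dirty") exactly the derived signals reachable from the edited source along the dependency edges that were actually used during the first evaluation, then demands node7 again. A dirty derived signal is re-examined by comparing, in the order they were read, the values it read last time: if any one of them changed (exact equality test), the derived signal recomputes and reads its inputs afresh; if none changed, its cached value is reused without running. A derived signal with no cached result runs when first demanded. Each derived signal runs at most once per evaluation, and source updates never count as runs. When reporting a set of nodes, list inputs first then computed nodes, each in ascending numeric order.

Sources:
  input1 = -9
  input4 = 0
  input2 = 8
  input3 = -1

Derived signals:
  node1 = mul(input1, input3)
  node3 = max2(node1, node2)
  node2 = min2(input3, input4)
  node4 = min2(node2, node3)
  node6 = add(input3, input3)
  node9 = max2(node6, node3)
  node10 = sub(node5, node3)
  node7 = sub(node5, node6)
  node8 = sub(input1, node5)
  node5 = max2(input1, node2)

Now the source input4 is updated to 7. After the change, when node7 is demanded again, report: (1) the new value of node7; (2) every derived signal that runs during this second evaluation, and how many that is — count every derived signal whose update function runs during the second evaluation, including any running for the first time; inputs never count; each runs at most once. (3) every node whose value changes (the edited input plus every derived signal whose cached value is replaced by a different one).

Demanding node7 again yields 1.
1 derived signals run: node2.
The nodes whose values change: input4.
Note the absorption at node2: it re-runs yet its value is the same, leaving the output's value untouched.

First demand of the output computes:
  node2 = min2(-1, 0) = -1
  node5 = max2(-9, -1) = -1
  node6 = add(-1, -1) = -2
  node7 = sub(-1, -2) = 1

After the edit, cleaning proceeds:
  node2: a read changed (input4 0->7) — executes, giving -1 — identical to its old value.
  node5: dirty, but its reads are unchanged (input1 unchanged, node2 unchanged); cached -1 stands.
  node7: dirty, but its reads are unchanged (node5 unchanged, node6 unchanged); cached 1 stands.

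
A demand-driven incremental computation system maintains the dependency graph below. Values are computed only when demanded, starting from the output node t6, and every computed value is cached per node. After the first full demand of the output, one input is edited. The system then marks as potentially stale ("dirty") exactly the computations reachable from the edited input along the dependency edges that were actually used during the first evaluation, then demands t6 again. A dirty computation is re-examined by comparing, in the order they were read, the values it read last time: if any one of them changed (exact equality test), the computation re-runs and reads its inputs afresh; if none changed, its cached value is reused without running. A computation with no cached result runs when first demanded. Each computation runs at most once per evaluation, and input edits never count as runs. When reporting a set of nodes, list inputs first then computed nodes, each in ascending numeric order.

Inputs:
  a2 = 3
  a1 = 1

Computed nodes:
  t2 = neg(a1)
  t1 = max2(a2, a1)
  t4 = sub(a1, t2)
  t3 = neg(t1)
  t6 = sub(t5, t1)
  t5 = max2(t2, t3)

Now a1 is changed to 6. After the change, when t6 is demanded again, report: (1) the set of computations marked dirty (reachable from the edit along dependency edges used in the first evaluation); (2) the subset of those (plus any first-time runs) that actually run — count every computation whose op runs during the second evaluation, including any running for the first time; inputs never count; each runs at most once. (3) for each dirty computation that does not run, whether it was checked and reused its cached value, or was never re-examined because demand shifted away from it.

Marked dirty: t1, t2, t3, t5, t6.
Computations that run: t1, t2, t3, t5, t6 — 5 in total.
Every dirty computation ran.

First evaluation (everything demanded from the output):
  t1 = max2(3, 1) = 3
  t2 = neg(1) = -1
  t3 = neg(3) = -3
  t5 = max2(-1, -3) = -1
  t6 = sub(-1, 3) = -4

Propagation after the edit:
  t1: runs — a1 1->6; result 6.
  t2: runs — a1 1->6; result -6.
  t3: runs — t1 3->6; result -6.
  t5: runs — t2 -1->-6; t3 -3->-6; result -6.
  t6: runs — t5 -1->-6; t1 3->6; result -12.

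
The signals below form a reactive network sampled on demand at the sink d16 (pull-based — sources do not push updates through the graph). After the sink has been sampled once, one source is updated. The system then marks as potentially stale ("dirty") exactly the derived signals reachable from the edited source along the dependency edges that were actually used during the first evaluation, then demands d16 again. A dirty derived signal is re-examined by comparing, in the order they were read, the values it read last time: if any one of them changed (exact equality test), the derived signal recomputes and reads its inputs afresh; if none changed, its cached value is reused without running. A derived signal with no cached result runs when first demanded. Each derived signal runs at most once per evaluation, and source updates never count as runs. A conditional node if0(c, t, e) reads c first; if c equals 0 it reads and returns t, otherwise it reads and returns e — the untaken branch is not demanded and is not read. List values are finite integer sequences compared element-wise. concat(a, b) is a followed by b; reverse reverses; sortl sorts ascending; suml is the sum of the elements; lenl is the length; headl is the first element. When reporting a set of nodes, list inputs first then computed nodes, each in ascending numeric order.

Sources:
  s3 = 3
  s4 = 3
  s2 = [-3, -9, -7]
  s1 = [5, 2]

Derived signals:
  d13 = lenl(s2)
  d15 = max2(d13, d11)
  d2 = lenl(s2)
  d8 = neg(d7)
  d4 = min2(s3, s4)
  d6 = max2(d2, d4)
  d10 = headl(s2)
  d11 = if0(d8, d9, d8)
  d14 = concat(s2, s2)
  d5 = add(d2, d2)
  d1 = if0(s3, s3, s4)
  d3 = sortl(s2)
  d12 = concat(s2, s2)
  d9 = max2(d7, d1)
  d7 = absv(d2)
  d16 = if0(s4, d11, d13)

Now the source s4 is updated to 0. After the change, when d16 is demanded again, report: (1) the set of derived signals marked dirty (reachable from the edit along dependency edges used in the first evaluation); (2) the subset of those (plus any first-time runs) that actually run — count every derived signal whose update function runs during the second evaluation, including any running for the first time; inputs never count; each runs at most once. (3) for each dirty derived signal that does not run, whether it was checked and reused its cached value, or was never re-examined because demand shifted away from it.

Dirty set: d16.
Run set: d2, d7, d8, d11, d16 (5 run).
All dirty derived signals ended up running.
The important point: the flipped condition pulls in fresh nodes; d2, d7, d8, d11 run for the first time.

Initial pass — values computed on the first demand:
  d13 = lenl([-3, -9, -7]) = 3
  d16 = if0(s4=3 -> else branch d13) = 3

Second demand — change propagation:
  d2: newly demanded (no cache) — executes and yields 3.
  d7: newly demanded (no cache) — executes and yields 3.
  d8: newly demanded (no cache) — executes and yields -3.
  d11: newly demanded (no cache) — executes and yields -3.
  d16: re-runs because s4 3->0; new result -3.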